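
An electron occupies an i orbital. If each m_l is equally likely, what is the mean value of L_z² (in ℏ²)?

For an i orbital, l = 6.
The allowed m_l values are -6, -5, -4, -3, -2, -1, 0, 1, 2, 3, 4, 5, 6.
⟨L_z²⟩ = ℏ²·(Σ m_l²)/(2l+1) = ℏ²·182/13 = 14ℏ².

⟨L_z²⟩ = 14 ℏ²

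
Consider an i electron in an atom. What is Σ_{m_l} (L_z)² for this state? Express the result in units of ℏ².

An i state has l = 6.
m_l ∈ {-6, -5, -4, -3, -2, -1, 0, 1, 2, 3, 4, 5, 6}.
Σ m_l² = 2·(1 + 4 + 9 + 16 + 25 + 36) = 182.

Σ(L_z)² = 182 ℏ²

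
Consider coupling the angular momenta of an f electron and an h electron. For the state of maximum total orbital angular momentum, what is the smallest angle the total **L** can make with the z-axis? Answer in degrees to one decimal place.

By the triangle rule, |l₁ − l₂| ≤ L ≤ l₁ + l₂.
So L can be 2, 3, 4, 5, 6, 7, 8.
The maximum is L = 8, with |L_tot| = ℏ√(8·9) = 6√2 ℏ.
The minimum angle with z is arccos(8/√72) ≈ 19.5°.

θ_min ≈ 19.5°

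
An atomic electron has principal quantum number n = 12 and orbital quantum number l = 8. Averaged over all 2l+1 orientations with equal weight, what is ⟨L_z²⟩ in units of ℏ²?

⟨L_z²⟩ = 24 ℏ²

m_l runs from −8 to 8, i.e. {-8, -7, -6, -5, -4, -3, -2, -1, 0, 1, 2, 3, 4, 5, 6, 7, 8}.
⟨L_z²⟩ = ℏ²·l(l+1)/3 = 24ℏ².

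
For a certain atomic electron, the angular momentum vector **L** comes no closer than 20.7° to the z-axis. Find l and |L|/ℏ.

l = 7, |L| = 2√14 ℏ ≈ 7.483ℏ

At minimum angle, m_l = l, so cos θ = l/√(l(l+1)); cos²θ = l/(l+1) = 0.8751.
Thus l = 0.8751/(1 − 0.8751) ≈ 7.
Then |L| = ℏ√(7·8) = 2√14 ℏ.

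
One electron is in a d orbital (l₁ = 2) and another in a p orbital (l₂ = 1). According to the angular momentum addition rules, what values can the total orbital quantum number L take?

L = 1, 2, 3

By the triangle rule, |l₁ − l₂| ≤ L ≤ l₁ + l₂.
L ∈ {1, 2, 3}.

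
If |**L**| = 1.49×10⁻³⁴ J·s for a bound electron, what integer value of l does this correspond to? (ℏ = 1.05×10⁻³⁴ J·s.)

In units of ℏ, |L| ≈ 1.419.
(|L|/ℏ)² = l(l+1) ≈ 2.01 ⇒ l = 1.

l = 1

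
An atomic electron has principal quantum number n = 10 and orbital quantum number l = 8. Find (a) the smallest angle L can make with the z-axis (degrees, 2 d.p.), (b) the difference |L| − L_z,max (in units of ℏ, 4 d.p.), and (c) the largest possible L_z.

θ_min ≈ 19.47°; |L|−L_z,max ≈ 0.4853ℏ; L_z,max = 8ℏ

cos θ_min = 8/√72, so θ_min ≈ 19.47°.
|L| − L_z,max = (6√2 − 8)ℏ ≈ 0.4853ℏ.
L_z,max = lℏ = 8ℏ.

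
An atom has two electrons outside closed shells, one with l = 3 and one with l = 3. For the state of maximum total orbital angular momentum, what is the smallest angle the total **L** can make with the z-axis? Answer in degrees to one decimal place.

θ_min ≈ 22.2°

L runs from |3 − 3| = 0 to 3 + 3 = 6.
So L can be 0, 1, 2, 3, 4, 5, 6.
The maximum is L = 6, with |L_tot| = ℏ√(6·7) = √42 ℏ.
The minimum angle with z is arccos(6/√42) ≈ 22.2°.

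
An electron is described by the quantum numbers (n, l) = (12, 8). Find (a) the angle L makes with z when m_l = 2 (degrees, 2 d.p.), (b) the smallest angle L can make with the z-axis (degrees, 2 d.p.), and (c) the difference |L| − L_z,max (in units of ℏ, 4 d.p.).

For m_l = 2: cos θ = 2/√72, θ ≈ 76.37°.
cos θ_min = 8/√72, so θ_min ≈ 19.47°.
|L| − L_z,max = (6√2 − 8)ℏ ≈ 0.4853ℏ.

θ(m_l=2) ≈ 76.37°; θ_min ≈ 19.47°; |L|−L_z,max ≈ 0.4853ℏ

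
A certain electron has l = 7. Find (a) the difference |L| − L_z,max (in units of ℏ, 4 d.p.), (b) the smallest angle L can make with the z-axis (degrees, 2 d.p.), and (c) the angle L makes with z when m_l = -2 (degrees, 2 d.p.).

|L|−L_z,max ≈ 0.4833ℏ; θ_min ≈ 20.70°; θ(m_l=-2) ≈ 105.50°

|L| − L_z,max = (2√14 − 7)ℏ ≈ 0.4833ℏ.
cos θ_min = 7/√56, so θ_min ≈ 20.70°.
For m_l = -2: cos θ = -2/√56, θ ≈ 105.50°.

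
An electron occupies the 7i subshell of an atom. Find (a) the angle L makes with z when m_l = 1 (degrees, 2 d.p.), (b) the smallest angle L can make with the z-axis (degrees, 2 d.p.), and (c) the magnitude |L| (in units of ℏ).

The 7i subshell has l = 6.
For m_l = 1: cos θ = 1/√42, θ ≈ 81.12°.
cos θ_min = 6/√42, so θ_min ≈ 22.21°.
|L| = ℏ√(6·7) = √42 ℏ ≈ 6.481ℏ.

θ(m_l=1) ≈ 81.12°; θ_min ≈ 22.21°; |L| = √42 ℏ ≈ 6.481ℏ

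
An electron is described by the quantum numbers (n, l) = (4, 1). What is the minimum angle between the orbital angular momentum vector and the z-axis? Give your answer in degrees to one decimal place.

|L| = √(l(l+1)) ℏ = √2 ℏ.
The smallest angle corresponds to the largest L_z, i.e. m_l = l = 1, giving L_z = 1ℏ.
cos θ_min = 1/√2, so θ_min ≈ 45.0°.

θ_min ≈ 45.0°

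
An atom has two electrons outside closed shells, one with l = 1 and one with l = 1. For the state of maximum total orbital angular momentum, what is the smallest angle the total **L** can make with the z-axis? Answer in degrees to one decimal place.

L runs from |1 − 1| = 0 to 1 + 1 = 2.
Allowed values: L = 0, 1, 2.
The maximum is L = 2, with |L_tot| = ℏ√(2·3) = √6 ℏ.
The minimum angle with z is arccos(2/√6) ≈ 35.3°.

θ_min ≈ 35.3°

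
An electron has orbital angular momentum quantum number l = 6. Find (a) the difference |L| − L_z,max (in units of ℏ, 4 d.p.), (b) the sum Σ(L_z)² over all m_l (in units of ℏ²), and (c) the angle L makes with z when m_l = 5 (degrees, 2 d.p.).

|L| − L_z,max = (√42 − 6)ℏ ≈ 0.4807ℏ.
Σ m_l² = 182, so Σ(L_z)² = 182 ℏ².
For m_l = 5: cos θ = 5/√42, θ ≈ 39.51°.

|L|−L_z,max ≈ 0.4807ℏ; Σ(L_z)² = 182 ℏ²; θ(m_l=5) ≈ 39.51°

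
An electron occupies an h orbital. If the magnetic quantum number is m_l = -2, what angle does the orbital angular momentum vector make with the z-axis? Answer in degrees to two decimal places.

The letter h corresponds to l = 5.
|L| = ℏ√(l(l+1)) = √30 ℏ.
L_z = m_l ℏ = −2ℏ.
cos θ = L_z/|L| = -2/√30, so θ ≈ 111.42°.

θ ≈ 111.42°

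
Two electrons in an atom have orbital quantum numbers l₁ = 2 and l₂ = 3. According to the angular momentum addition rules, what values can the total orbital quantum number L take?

The total orbital quantum number L ranges from |l₁ − l₂| to l₁ + l₂ in integer steps.
So L can be 1, 2, 3, 4, 5.

L = 1, 2, 3, 4, 5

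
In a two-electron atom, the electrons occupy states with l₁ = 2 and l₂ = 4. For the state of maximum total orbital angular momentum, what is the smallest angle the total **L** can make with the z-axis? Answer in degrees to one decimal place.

The total orbital quantum number L ranges from |l₁ − l₂| to l₁ + l₂ in integer steps.
So L can be 2, 3, 4, 5, 6.
The maximum is L = 6, with |L_tot| = ℏ√(6·7) = √42 ℏ.
The minimum angle with z is arccos(6/√42) ≈ 22.2°.

θ_min ≈ 22.2°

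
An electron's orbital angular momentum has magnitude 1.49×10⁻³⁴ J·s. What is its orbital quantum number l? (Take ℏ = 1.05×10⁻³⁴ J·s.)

In units of ℏ, |L| ≈ 1.419.
l(l+1) ≈ 1.419² ≈ 2.01, so l = 1.

l = 1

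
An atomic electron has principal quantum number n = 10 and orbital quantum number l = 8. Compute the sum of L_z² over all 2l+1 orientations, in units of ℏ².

Σ(L_z)² = 408 ℏ²

The allowed m_l values are -8, -7, -6, -5, -4, -3, -2, -1, 0, 1, 2, 3, 4, 5, 6, 7, 8.
Summing m² from −8 to 8: Σ m_l² = 408.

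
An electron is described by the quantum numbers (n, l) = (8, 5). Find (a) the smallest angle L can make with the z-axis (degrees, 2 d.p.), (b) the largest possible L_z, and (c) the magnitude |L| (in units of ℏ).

cos θ_min = 5/√30, so θ_min ≈ 24.09°.
L_z,max = lℏ = 5ℏ.
|L| = ℏ√(5·6) = √30 ℏ ≈ 5.477ℏ.

θ_min ≈ 24.09°; L_z,max = 5ℏ; |L| = √30 ℏ ≈ 5.477ℏ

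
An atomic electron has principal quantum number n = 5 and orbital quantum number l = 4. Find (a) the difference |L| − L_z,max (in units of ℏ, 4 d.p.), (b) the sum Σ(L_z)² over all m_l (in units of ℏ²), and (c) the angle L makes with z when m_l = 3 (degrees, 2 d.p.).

|L|−L_z,max ≈ 0.4721ℏ; Σ(L_z)² = 60 ℏ²; θ(m_l=3) ≈ 47.87°

|L| − L_z,max = (2√5 − 4)ℏ ≈ 0.4721ℏ.
Σ m_l² = 60, so Σ(L_z)² = 60 ℏ².
For m_l = 3: cos θ = 3/√20, θ ≈ 47.87°.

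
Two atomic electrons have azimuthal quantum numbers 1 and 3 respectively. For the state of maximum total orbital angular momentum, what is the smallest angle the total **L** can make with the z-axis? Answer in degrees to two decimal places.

The total orbital quantum number L ranges from |l₁ − l₂| to l₁ + l₂ in integer steps.
So L can be 2, 3, 4.
The maximum is L = 4, with |L_tot| = ℏ√(4·5) = 2√5 ℏ.
The minimum angle with z is arccos(4/√20) ≈ 26.57°.

θ_min ≈ 26.57°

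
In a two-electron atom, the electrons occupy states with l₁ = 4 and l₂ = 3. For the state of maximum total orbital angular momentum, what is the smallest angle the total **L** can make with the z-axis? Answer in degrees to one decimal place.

By the triangle rule, |l₁ − l₂| ≤ L ≤ l₁ + l₂.
So L can be 1, 2, 3, 4, 5, 6, 7.
The maximum is L = 7, with |L_tot| = ℏ√(7·8) = 2√14 ℏ.
The minimum angle with z is arccos(7/√56) ≈ 20.7°.

θ_min ≈ 20.7°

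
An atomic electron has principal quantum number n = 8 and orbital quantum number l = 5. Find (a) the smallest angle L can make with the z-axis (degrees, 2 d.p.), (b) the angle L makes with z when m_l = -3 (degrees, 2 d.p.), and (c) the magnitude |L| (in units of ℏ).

θ_min ≈ 24.09°; θ(m_l=-3) ≈ 123.21°; |L| = √30 ℏ ≈ 5.477ℏ

cos θ_min = 5/√30, so θ_min ≈ 24.09°.
For m_l = -3: cos θ = -3/√30, θ ≈ 123.21°.
|L| = ℏ√(5·6) = √30 ℏ ≈ 5.477ℏ.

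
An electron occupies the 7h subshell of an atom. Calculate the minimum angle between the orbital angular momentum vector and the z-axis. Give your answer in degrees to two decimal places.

7h means n = 7, l = 5.
|L| = ℏ√(l(l+1)) = √30 ℏ.
The smallest angle corresponds to the largest L_z, i.e. m_l = l = 5, giving L_z = 5ℏ.
cos θ_min = 5/√30, so θ_min ≈ 24.09°.

θ_min ≈ 24.09°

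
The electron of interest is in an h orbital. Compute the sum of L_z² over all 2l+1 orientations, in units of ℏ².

Σ(L_z)² = 110 ℏ²

An h state has l = 5.
The allowed m_l values are -5, -4, -3, -2, -1, 0, 1, 2, 3, 4, 5.
Σ m_l² = 2·(1 + 4 + 9 + 16 + 25) = 110.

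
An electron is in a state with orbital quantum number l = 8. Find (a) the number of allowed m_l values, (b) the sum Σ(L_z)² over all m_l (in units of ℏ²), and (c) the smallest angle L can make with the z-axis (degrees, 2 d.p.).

There are 2l+1 = 17 values of m_l.
Σ m_l² = 408, so Σ(L_z)² = 408 ℏ².
cos θ_min = 8/√72, so θ_min ≈ 19.47°.

17 values; Σ(L_z)² = 408 ℏ²; θ_min ≈ 19.47°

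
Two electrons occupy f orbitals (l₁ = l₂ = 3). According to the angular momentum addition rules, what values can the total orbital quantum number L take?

L = 0, 1, 2, 3, 4, 5, 6

L runs from |3 − 3| = 0 to 3 + 3 = 6.
So L can be 0, 1, 2, 3, 4, 5, 6.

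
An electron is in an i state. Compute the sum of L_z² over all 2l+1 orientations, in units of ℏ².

The letter i corresponds to l = 6.
m_l runs from −6 to 6, i.e. {-6, -5, -4, -3, -2, -1, 0, 1, 2, 3, 4, 5, 6}.
Summing m² from −6 to 6: Σ m_l² = 182.

Σ(L_z)² = 182 ℏ²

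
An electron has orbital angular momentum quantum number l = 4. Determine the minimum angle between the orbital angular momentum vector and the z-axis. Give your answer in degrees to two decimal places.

|L| = ℏ√(l(l+1)) = 2√5 ℏ.
The smallest angle corresponds to the largest L_z, i.e. m_l = l = 4, giving L_z = 4ℏ.
cos θ_min = 4/√20, so θ_min ≈ 26.57°.

θ_min ≈ 26.57°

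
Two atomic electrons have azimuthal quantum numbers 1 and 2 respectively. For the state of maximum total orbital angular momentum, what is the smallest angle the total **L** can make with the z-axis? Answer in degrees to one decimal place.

θ_min ≈ 30.0°

Angular momentum addition gives L = |l₁ − l₂|, …, l₁ + l₂.
L ∈ {1, 2, 3}.
The maximum is L = 3, with |L_tot| = ℏ√(3·4) = 2√3 ℏ.
The minimum angle with z is arccos(3/√12) ≈ 30.0°.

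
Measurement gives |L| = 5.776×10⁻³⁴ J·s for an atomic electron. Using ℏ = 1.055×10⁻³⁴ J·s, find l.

Dividing by ℏ: |L|/ℏ ≈ 5.475.
Set l(l+1) = 29.97; the integer solution is l = 5.

l = 5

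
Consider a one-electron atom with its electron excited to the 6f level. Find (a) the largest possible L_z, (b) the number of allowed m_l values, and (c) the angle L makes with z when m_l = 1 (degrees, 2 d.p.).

L_z,max = 3ℏ; 7 values; θ(m_l=1) ≈ 73.22°

The 6f level has l = 3.
L_z,max = lℏ = 3ℏ.
There are 2l+1 = 7 values of m_l.
For m_l = 1: cos θ = 1/√12, θ ≈ 73.22°.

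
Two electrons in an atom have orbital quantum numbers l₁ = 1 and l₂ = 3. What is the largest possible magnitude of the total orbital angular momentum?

The total orbital quantum number L ranges from |l₁ − l₂| to l₁ + l₂ in integer steps.
L ∈ {2, 3, 4}.
The largest magnitude corresponds to L = 4: |L_tot| = ℏ√(4·5) = 2√5 ℏ.

|L_tot|_max = 2√5 ℏ ≈ 4.472ℏ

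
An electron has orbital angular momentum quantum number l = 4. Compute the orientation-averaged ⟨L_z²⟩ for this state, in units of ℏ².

⟨L_z²⟩ = 6.667 ℏ²

m_l runs from −4 to 4, i.e. {-4, -3, -2, -1, 0, 1, 2, 3, 4}.
Average of L_z² over 9 states: 60/9 ℏ² = 6.667 ℏ².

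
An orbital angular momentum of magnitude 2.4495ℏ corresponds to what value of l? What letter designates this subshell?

(|L|/ℏ)² = l(l+1) = 6.
l² + l − 6 = 0 ⇒ l = 2.

l = 2 (d orbital)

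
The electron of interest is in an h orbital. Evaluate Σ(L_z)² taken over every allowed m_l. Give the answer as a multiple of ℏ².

An h state has l = 5.
The allowed m_l values are -5, -4, -3, -2, -1, 0, 1, 2, 3, 4, 5.
Summing m² from −5 to 5: Σ m_l² = 110.

Σ(L_z)² = 110 ℏ²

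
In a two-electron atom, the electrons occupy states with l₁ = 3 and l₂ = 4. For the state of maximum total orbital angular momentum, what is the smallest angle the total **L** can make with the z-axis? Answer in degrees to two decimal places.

θ_min ≈ 20.70°

By the triangle rule, |l₁ − l₂| ≤ L ≤ l₁ + l₂.
So L can be 1, 2, 3, 4, 5, 6, 7.
The maximum is L = 7, with |L_tot| = ℏ√(7·8) = 2√14 ℏ.
The minimum angle with z is arccos(7/√56) ≈ 20.70°.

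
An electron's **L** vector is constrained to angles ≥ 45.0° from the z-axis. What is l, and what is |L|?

l = 1, |L| = √2 ℏ ≈ 1.414ℏ

cos²θ_min = l/(l+1) = 0.5000.
Solving: l = 1.
Then |L| = ℏ√(1·2) = √2 ℏ.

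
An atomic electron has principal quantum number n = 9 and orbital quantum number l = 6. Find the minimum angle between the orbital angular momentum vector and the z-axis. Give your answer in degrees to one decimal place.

θ_min ≈ 22.2°

|L|² = l(l+1)ℏ² = 42ℏ², so |L| = √42 ℏ.
The smallest angle corresponds to the largest L_z, i.e. m_l = l = 6, giving L_z = 6ℏ.
cos θ_min = 6/√42, so θ_min ≈ 22.2°.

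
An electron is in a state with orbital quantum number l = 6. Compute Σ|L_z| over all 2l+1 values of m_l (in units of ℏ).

Σ|L_z| = 42 ℏ

The allowed m_l values are -6, -5, -4, -3, -2, -1, 0, 1, 2, 3, 4, 5, 6.
Σ|m_l| = l(l+1) = 42.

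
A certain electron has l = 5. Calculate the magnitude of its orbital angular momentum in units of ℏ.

|L| = √30 ℏ ≈ 5.477ℏ

|L| = ℏ√(l(l+1)) = ℏ√(5·6) = √30 ℏ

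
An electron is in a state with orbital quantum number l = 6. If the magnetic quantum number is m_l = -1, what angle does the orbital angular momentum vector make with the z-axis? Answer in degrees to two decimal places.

|L|² = l(l+1)ℏ² = 42ℏ², so |L| = √42 ℏ.
L_z = m_l ℏ = −1ℏ.
cos θ = L_z/|L| = -1/√42, so θ ≈ 98.88°.

θ ≈ 98.88°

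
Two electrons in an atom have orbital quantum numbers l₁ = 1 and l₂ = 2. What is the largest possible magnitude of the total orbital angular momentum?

The total orbital quantum number L ranges from |l₁ − l₂| to l₁ + l₂ in integer steps.
So L can be 1, 2, 3.
The largest magnitude corresponds to L = 3: |L_tot| = ℏ√(3·4) = 2√3 ℏ.

|L_tot|_max = 2√3 ℏ ≈ 3.464ℏ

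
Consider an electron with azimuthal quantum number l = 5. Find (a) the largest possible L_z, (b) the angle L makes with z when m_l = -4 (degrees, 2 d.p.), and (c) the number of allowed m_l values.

L_z,max = lℏ = 5ℏ.
For m_l = -4: cos θ = -4/√30, θ ≈ 136.91°.
There are 2l+1 = 11 values of m_l.

L_z,max = 5ℏ; θ(m_l=-4) ≈ 136.91°; 11 values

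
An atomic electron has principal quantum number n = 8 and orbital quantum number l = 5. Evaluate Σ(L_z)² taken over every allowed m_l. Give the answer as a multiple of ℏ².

m_l runs from −5 to 5, i.e. {-5, -4, -3, -2, -1, 0, 1, 2, 3, 4, 5}.
Σ m_l² = 2·(1 + 4 + 9 + 16 + 25) = 110.

Σ(L_z)² = 110 ℏ²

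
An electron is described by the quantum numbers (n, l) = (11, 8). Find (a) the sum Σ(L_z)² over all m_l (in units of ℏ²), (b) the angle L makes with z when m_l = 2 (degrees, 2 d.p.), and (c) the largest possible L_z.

Σ(L_z)² = 408 ℏ²; θ(m_l=2) ≈ 76.37°; L_z,max = 8ℏ

Σ m_l² = 408, so Σ(L_z)² = 408 ℏ².
For m_l = 2: cos θ = 2/√72, θ ≈ 76.37°.
L_z,max = lℏ = 8ℏ.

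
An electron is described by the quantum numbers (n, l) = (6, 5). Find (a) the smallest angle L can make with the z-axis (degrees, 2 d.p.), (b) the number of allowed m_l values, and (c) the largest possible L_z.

θ_min ≈ 24.09°; 11 values; L_z,max = 5ℏ

cos θ_min = 5/√30, so θ_min ≈ 24.09°.
There are 2l+1 = 11 values of m_l.
L_z,max = lℏ = 5ℏ.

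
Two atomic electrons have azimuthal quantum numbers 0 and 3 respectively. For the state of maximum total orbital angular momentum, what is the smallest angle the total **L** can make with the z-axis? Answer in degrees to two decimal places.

L runs from |0 − 3| = 3 to 0 + 3 = 3.
So L can be 3.
The maximum is L = 3, with |L_tot| = ℏ√(3·4) = 2√3 ℏ.
The minimum angle with z is arccos(3/√12) ≈ 30.00°.

θ_min ≈ 30.00°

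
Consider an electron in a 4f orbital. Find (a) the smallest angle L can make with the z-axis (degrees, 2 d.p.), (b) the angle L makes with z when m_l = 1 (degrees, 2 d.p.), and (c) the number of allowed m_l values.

θ_min ≈ 30.00°; θ(m_l=1) ≈ 73.22°; 7 values

4f means n = 4, l = 3.
cos θ_min = 3/√12, so θ_min ≈ 30.00°.
For m_l = 1: cos θ = 1/√12, θ ≈ 73.22°.
There are 2l+1 = 7 values of m_l.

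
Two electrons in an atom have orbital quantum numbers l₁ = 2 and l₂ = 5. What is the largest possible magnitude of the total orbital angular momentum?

|L_tot|_max = 2√14 ℏ ≈ 7.483ℏ

The total orbital quantum number L ranges from |l₁ − l₂| to l₁ + l₂ in integer steps.
L ∈ {3, 4, 5, 6, 7}.
The largest magnitude corresponds to L = 7: |L_tot| = ℏ√(7·8) = 2√14 ℏ.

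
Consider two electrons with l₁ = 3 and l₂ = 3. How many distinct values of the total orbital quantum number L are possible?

The total orbital quantum number L ranges from |l₁ − l₂| to l₁ + l₂ in integer steps.
Allowed values: L = 0, 1, 2, 3, 4, 5, 6.
That is 7 values.

7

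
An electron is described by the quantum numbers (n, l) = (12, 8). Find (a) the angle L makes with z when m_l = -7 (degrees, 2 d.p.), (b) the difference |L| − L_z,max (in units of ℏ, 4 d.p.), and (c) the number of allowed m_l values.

For m_l = -7: cos θ = -7/√72, θ ≈ 145.58°.
|L| − L_z,max = (6√2 − 8)ℏ ≈ 0.4853ℏ.
There are 2l+1 = 17 values of m_l.

θ(m_l=-7) ≈ 145.58°; |L|−L_z,max ≈ 0.4853ℏ; 17 values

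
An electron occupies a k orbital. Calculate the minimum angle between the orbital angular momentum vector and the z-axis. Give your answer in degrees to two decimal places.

θ_min ≈ 20.70°

For a k orbital, l = 7.
|L| = √(l(l+1)) ℏ = 2√14 ℏ.
The smallest angle corresponds to the largest L_z, i.e. m_l = l = 7, giving L_z = 7ℏ.
cos θ_min = 7/√56, so θ_min ≈ 20.70°.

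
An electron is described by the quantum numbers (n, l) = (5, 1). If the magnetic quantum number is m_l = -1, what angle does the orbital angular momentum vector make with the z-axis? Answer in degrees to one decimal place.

θ ≈ 135.0°

|L| = √(l(l+1)) ℏ = √2 ℏ.
L_z = m_l ℏ = −1ℏ.
cos θ = L_z/|L| = -1/√2, so θ ≈ 135.0°.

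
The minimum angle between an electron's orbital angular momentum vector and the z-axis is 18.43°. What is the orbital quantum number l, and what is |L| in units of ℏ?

l = 9, |L| = 3√10 ℏ ≈ 9.487ℏ

At minimum angle, m_l = l, so cos θ = l/√(l(l+1)); cos²θ = l/(l+1) = 0.9001.
l = cos²θ/sin²θ ≈ 9.
Then |L| = ℏ√(9·10) = 3√10 ℏ.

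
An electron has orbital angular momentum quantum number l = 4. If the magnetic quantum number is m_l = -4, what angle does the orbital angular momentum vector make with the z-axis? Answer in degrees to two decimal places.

|L| = √(l(l+1)) ℏ = 2√5 ℏ.
L_z = m_l ℏ = −4ℏ.
cos θ = L_z/|L| = -4/√20, so θ ≈ 153.43°.

θ ≈ 153.43°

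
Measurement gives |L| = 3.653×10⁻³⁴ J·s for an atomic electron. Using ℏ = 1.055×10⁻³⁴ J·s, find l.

l = 3

|L|/ℏ = (3.653×10⁻³⁴)/(1.055×10⁻³⁴) ≈ 3.463.
l(l+1) ≈ 3.463² ≈ 11.99, so l = 3.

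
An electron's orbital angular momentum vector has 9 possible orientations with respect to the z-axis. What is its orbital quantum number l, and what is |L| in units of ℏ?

Since there are 2l+1 = 9 values of m_l, l = 4.
|L| = ℏ√(l(l+1)) = ℏ√(4·5) = 2√5 ℏ.

l = 4, |L| = 2√5 ℏ ≈ 4.472ℏ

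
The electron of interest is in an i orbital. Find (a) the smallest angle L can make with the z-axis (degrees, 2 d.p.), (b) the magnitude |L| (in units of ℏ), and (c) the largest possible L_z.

θ_min ≈ 22.21°; |L| = √42 ℏ ≈ 6.481ℏ; L_z,max = 6ℏ

The letter i corresponds to l = 6.
cos θ_min = 6/√42, so θ_min ≈ 22.21°.
|L| = ℏ√(6·7) = √42 ℏ ≈ 6.481ℏ.
L_z,max = lℏ = 6ℏ.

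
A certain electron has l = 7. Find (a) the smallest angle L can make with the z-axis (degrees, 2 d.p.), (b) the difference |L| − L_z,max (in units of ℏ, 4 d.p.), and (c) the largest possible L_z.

cos θ_min = 7/√56, so θ_min ≈ 20.70°.
|L| − L_z,max = (2√14 − 7)ℏ ≈ 0.4833ℏ.
L_z,max = lℏ = 7ℏ.

θ_min ≈ 20.70°; |L|−L_z,max ≈ 0.4833ℏ; L_z,max = 7ℏ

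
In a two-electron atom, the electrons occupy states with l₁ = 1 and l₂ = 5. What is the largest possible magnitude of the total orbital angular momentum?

L runs from |1 − 5| = 4 to 1 + 5 = 6.
L ∈ {4, 5, 6}.
The largest magnitude corresponds to L = 6: |L_tot| = ℏ√(6·7) = √42 ℏ.

|L_tot|_max = √42 ℏ ≈ 6.481ℏ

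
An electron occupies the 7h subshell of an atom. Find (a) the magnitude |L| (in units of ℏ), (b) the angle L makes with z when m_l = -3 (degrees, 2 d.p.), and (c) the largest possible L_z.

|L| = √30 ℏ ≈ 5.477ℏ; θ(m_l=-3) ≈ 123.21°; L_z,max = 5ℏ

For 7h, l = 5.
|L| = ℏ√(5·6) = √30 ℏ ≈ 5.477ℏ.
For m_l = -3: cos θ = -3/√30, θ ≈ 123.21°.
L_z,max = lℏ = 5ℏ.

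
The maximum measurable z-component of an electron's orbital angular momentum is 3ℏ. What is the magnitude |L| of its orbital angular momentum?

|L| = 2√3 ℏ ≈ 3.464ℏ

The maximum L_z equals lℏ, giving l = 3.
Then |L| = ℏ√(3·4) = 2√3 ℏ.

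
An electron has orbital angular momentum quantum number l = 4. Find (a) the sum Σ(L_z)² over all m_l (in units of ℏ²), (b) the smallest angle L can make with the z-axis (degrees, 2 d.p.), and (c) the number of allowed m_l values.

Σ(L_z)² = 60 ℏ²; θ_min ≈ 26.57°; 9 values

Σ m_l² = 60, so Σ(L_z)² = 60 ℏ².
cos θ_min = 4/√20, so θ_min ≈ 26.57°.
There are 2l+1 = 9 values of m_l.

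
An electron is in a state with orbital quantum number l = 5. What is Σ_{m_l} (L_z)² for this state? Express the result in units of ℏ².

Σ(L_z)² = 110 ℏ²

m_l runs from −5 to 5, i.e. {-5, -4, -3, -2, -1, 0, 1, 2, 3, 4, 5}.
Σ m_l² = l(l+1)(2l+1)/3 = 5·6·11/3 = 110.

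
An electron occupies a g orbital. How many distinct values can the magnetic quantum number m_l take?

9

For a g orbital, l = 4.
The number of m_l values is 2l + 1 = 2·4 + 1 = 9.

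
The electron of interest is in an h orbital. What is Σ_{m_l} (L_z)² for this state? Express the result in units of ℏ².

For an h orbital, l = 5.
m_l runs from −5 to 5, i.e. {-5, -4, -3, -2, -1, 0, 1, 2, 3, 4, 5}.
Summing m² from −5 to 5: Σ m_l² = 110.

Σ(L_z)² = 110 ℏ²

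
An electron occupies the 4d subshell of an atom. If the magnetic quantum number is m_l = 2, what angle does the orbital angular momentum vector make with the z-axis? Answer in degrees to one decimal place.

For 4d, l = 2.
|L|² = l(l+1)ℏ² = 6ℏ², so |L| = √6 ℏ.
L_z = m_l ℏ = 2ℏ.
cos θ = L_z/|L| = 2/√6, so θ ≈ 35.3°.

θ ≈ 35.3°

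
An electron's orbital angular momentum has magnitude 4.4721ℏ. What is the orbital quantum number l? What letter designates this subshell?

Since |L|² = l(l+1)ℏ², l(l+1) = 20.
Solving: l = 4.

l = 4 (g orbital)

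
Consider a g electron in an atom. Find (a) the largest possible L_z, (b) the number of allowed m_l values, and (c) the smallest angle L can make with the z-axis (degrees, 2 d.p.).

L_z,max = 4ℏ; 9 values; θ_min ≈ 26.57°

A g state has l = 4.
L_z,max = lℏ = 4ℏ.
There are 2l+1 = 9 values of m_l.
cos θ_min = 4/√20, so θ_min ≈ 26.57°.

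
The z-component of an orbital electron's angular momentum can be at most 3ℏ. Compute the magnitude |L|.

L_z,max = lℏ, so l = 3.
|L| = √(l(l+1)) ℏ = 2√3 ℏ.

|L| = 2√3 ℏ ≈ 3.464ℏ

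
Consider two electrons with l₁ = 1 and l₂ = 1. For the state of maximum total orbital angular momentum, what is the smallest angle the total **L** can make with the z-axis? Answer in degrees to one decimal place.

The total orbital quantum number L ranges from |l₁ − l₂| to l₁ + l₂ in integer steps.
Allowed values: L = 0, 1, 2.
The maximum is L = 2, with |L_tot| = ℏ√(2·3) = √6 ℏ.
The minimum angle with z is arccos(2/√6) ≈ 35.3°.

θ_min ≈ 35.3°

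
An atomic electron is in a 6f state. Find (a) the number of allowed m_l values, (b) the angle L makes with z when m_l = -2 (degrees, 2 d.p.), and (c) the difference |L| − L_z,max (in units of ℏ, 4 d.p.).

For 6f, l = 3.
There are 2l+1 = 7 values of m_l.
For m_l = -2: cos θ = -2/√12, θ ≈ 125.26°.
|L| − L_z,max = (2√3 − 3)ℏ ≈ 0.4641ℏ.

7 values; θ(m_l=-2) ≈ 125.26°; |L|−L_z,max ≈ 0.4641ℏ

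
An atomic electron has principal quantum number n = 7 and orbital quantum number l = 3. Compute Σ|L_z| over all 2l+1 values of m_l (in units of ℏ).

m_l ∈ {-3, -2, -1, 0, 1, 2, 3}.
Σ|m_l| = 2·3(3+1)/2 = 12.

Σ|L_z| = 12 ℏ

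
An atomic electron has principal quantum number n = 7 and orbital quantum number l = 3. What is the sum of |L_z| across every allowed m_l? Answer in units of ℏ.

m_l ∈ {-3, -2, -1, 0, 1, 2, 3}.
Σ|m_l| = 2(1+2+…+3) = 12.

Σ|L_z| = 12 ℏ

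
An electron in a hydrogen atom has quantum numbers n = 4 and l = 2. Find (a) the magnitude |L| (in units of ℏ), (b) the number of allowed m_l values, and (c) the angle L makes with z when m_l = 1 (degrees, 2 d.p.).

|L| = √6 ℏ ≈ 2.449ℏ; 5 values; θ(m_l=1) ≈ 65.91°

|L| = ℏ√(2·3) = √6 ℏ ≈ 2.449ℏ.
There are 2l+1 = 5 values of m_l.
For m_l = 1: cos θ = 1/√6, θ ≈ 65.91°.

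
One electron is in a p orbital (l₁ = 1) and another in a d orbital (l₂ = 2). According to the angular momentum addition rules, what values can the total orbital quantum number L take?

L = 1, 2, 3

The total orbital quantum number L ranges from |l₁ − l₂| to l₁ + l₂ in integer steps.
Allowed values: L = 1, 2, 3.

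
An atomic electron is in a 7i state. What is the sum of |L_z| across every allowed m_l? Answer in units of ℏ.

The 7i subshell has l = 6.
m_l ∈ {-6, -5, -4, -3, -2, -1, 0, 1, 2, 3, 4, 5, 6}.
Σ|m_l| = l(l+1) = 42.

Σ|L_z| = 42 ℏ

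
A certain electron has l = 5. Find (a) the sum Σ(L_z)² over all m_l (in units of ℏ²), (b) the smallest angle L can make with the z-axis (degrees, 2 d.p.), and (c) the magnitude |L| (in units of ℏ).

Σ(L_z)² = 110 ℏ²; θ_min ≈ 24.09°; |L| = √30 ℏ ≈ 5.477ℏ

Σ m_l² = 110, so Σ(L_z)² = 110 ℏ².
cos θ_min = 5/√30, so θ_min ≈ 24.09°.
|L| = ℏ√(5·6) = √30 ℏ ≈ 5.477ℏ.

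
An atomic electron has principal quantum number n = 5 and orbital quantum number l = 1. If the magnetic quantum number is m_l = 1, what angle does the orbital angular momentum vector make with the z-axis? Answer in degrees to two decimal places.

|L|² = l(l+1)ℏ² = 2ℏ², so |L| = √2 ℏ.
L_z = m_l ℏ = 1ℏ.
cos θ = L_z/|L| = 1/√2, so θ ≈ 45.00°.

θ ≈ 45.00°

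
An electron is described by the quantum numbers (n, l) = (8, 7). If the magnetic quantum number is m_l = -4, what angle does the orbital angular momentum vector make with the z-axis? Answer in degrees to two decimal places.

|L| = √(l(l+1)) ℏ = 2√14 ℏ.
L_z = m_l ℏ = −4ℏ.
cos θ = L_z/|L| = -4/√56, so θ ≈ 122.31°.

θ ≈ 122.31°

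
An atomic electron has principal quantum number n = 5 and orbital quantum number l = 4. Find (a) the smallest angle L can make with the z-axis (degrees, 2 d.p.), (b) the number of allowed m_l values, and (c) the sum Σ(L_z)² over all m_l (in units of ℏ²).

cos θ_min = 4/√20, so θ_min ≈ 26.57°.
There are 2l+1 = 9 values of m_l.
Σ m_l² = 60, so Σ(L_z)² = 60 ℏ².

θ_min ≈ 26.57°; 9 values; Σ(L_z)² = 60 ℏ²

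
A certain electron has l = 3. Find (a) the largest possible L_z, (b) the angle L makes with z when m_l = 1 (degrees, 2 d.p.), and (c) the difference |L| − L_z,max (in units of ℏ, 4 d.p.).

L_z,max = 3ℏ; θ(m_l=1) ≈ 73.22°; |L|−L_z,max ≈ 0.4641ℏ

L_z,max = lℏ = 3ℏ.
For m_l = 1: cos θ = 1/√12, θ ≈ 73.22°.
|L| − L_z,max = (2√3 − 3)ℏ ≈ 0.4641ℏ.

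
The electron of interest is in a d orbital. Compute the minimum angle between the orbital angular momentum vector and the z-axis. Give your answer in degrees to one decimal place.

A d state has l = 2.
|L| = √(l(l+1)) ℏ = √6 ℏ.
The smallest angle corresponds to the largest L_z, i.e. m_l = l = 2, giving L_z = 2ℏ.
cos θ_min = 2/√6, so θ_min ≈ 35.3°.

θ_min ≈ 35.3°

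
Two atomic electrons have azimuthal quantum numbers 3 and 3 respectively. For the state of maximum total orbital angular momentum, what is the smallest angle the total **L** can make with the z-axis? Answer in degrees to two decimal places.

θ_min ≈ 22.21°

L runs from |3 − 3| = 0 to 3 + 3 = 6.
So L can be 0, 1, 2, 3, 4, 5, 6.
The maximum is L = 6, with |L_tot| = ℏ√(6·7) = √42 ℏ.
The minimum angle with z is arccos(6/√42) ≈ 22.21°.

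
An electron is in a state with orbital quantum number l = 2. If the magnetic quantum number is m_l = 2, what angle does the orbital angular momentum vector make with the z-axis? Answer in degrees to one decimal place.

θ ≈ 35.3°

|L|² = l(l+1)ℏ² = 6ℏ², so |L| = √6 ℏ.
L_z = m_l ℏ = 2ℏ.
cos θ = L_z/|L| = 2/√6, so θ ≈ 35.3°.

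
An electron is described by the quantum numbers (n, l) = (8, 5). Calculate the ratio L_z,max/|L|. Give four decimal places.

L_z,max/|L| = 0.9129

|L| = √30 ℏ ≈ 5.4772ℏ, while L_z,max = lℏ = 5ℏ.
L_z,max/|L| = 5/√30 = 0.9129.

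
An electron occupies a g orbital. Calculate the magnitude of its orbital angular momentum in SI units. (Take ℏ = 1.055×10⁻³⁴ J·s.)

|L| = 4.718×10⁻³⁴ J·s

The letter g corresponds to l = 4.
|L| = ℏ√(l(l+1)) = ℏ√(4·5) = 2√5 ℏ
Numerically, |L| = 4.472 × (1.055×10⁻³⁴ J·s) = 4.718×10⁻³⁴ J·s.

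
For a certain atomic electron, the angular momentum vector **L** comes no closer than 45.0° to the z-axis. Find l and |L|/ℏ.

l = 1, |L| = √2 ℏ ≈ 1.414ℏ

cos θ_min = l/√(l(l+1)) = √(l/(l+1)), so l/(l+1) = cos²(45.0°) = 0.5000.
l = cos²θ/sin²θ ≈ 1.
Then |L| = ℏ√(1·2) = √2 ℏ.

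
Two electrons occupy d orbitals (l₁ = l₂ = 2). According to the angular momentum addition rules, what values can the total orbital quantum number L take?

L = 0, 1, 2, 3, 4

By the triangle rule, |l₁ − l₂| ≤ L ≤ l₁ + l₂.
L ∈ {0, 1, 2, 3, 4}.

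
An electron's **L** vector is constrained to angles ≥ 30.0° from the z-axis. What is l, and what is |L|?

l = 3, |L| = 2√3 ℏ ≈ 3.464ℏ

At minimum angle, m_l = l, so cos θ = l/√(l(l+1)); cos²θ = l/(l+1) = 0.7500.
Thus l = 0.7500/(1 − 0.7500) ≈ 3.
Then |L| = ℏ√(3·4) = 2√3 ℏ.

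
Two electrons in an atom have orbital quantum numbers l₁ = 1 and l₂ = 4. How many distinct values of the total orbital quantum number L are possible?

3

The total orbital quantum number L ranges from |l₁ − l₂| to l₁ + l₂ in integer steps.
L ∈ {3, 4, 5}.
That is 3 values.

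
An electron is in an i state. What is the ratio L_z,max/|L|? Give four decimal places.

L_z,max/|L| = 0.9258

The letter i corresponds to l = 6.
|L| = √42 ℏ ≈ 6.4807ℏ, while L_z,max = lℏ = 6ℏ.
L_z,max/|L| = 6/√42 = 0.9258.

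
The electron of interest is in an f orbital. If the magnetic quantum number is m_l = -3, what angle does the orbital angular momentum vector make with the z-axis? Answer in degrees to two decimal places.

An f state has l = 3.
|L| = √(l(l+1)) ℏ = 2√3 ℏ.
L_z = m_l ℏ = −3ℏ.
cos θ = L_z/|L| = -3/√12, so θ ≈ 150.00°.

θ ≈ 150.00°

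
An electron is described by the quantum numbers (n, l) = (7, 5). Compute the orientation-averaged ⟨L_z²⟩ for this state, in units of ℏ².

⟨L_z²⟩ = 10 ℏ²

The allowed m_l values are -5, -4, -3, -2, -1, 0, 1, 2, 3, 4, 5.
Average of L_z² over 11 states: 110/11 ℏ² = 10 ℏ².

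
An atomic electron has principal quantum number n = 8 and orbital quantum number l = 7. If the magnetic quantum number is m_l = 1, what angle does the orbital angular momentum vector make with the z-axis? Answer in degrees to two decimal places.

θ ≈ 82.32°

|L|² = l(l+1)ℏ² = 56ℏ², so |L| = 2√14 ℏ.
L_z = m_l ℏ = 1ℏ.
cos θ = L_z/|L| = 1/√56, so θ ≈ 82.32°.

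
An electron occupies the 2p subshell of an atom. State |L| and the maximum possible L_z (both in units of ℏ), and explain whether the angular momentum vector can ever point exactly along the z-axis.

The 2p subshell has l = 1.
|L| = √2 ℏ ≈ 1.4142ℏ, while L_z,max = lℏ = 1ℏ.
Since |L| > L_z,max, the vector can never point exactly along z; the closest it comes is θ_min = arccos(1/√2) ≈ 45.0°.

No: L_z,max = 1ℏ < |L| = √2 ℏ ≈ 1.414ℏ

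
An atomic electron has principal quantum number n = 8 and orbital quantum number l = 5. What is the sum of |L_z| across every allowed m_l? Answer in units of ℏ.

The allowed m_l values are -5, -4, -3, -2, -1, 0, 1, 2, 3, 4, 5.
Σ|m_l| = 2(1+2+…+5) = 30.

Σ|L_z| = 30 ℏ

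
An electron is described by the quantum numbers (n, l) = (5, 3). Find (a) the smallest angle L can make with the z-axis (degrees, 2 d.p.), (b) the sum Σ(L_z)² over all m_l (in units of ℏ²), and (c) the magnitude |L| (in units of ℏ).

θ_min ≈ 30.00°; Σ(L_z)² = 28 ℏ²; |L| = 2√3 ℏ ≈ 3.464ℏ

cos θ_min = 3/√12, so θ_min ≈ 30.00°.
Σ m_l² = 28, so Σ(L_z)² = 28 ℏ².
|L| = ℏ√(3·4) = 2√3 ℏ ≈ 3.464ℏ.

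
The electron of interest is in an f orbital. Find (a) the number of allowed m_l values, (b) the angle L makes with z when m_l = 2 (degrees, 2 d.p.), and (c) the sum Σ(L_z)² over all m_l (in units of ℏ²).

The letter f corresponds to l = 3.
There are 2l+1 = 7 values of m_l.
For m_l = 2: cos θ = 2/√12, θ ≈ 54.74°.
Σ m_l² = 28, so Σ(L_z)² = 28 ℏ².

7 values; θ(m_l=2) ≈ 54.74°; Σ(L_z)² = 28 ℏ²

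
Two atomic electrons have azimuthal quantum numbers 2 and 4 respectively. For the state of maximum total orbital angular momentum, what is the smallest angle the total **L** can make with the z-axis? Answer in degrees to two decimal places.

θ_min ≈ 22.21°

Angular momentum addition gives L = |l₁ − l₂|, …, l₁ + l₂.
L ∈ {2, 3, 4, 5, 6}.
The maximum is L = 6, with |L_tot| = ℏ√(6·7) = √42 ℏ.
The minimum angle with z is arccos(6/√42) ≈ 22.21°.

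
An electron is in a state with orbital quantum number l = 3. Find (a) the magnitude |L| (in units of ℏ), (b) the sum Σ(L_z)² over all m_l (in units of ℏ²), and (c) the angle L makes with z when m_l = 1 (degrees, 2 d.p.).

|L| = 2√3 ℏ ≈ 3.464ℏ; Σ(L_z)² = 28 ℏ²; θ(m_l=1) ≈ 73.22°

|L| = ℏ√(3·4) = 2√3 ℏ ≈ 3.464ℏ.
Σ m_l² = 28, so Σ(L_z)² = 28 ℏ².
For m_l = 1: cos θ = 1/√12, θ ≈ 73.22°.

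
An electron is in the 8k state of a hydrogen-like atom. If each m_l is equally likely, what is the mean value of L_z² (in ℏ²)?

⟨L_z²⟩ = 18.67 ℏ²

The 8k subshell has l = 7.
m_l ∈ {-7, -6, -5, -4, -3, -2, -1, 0, 1, 2, 3, 4, 5, 6, 7}.
Average of L_z² over 15 states: 280/15 ℏ² = 18.67 ℏ².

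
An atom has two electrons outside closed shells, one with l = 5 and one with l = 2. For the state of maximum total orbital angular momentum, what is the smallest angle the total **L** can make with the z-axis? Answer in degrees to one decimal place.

L runs from |5 − 2| = 3 to 5 + 2 = 7.
L ∈ {3, 4, 5, 6, 7}.
The maximum is L = 7, with |L_tot| = ℏ√(7·8) = 2√14 ℏ.
The minimum angle with z is arccos(7/√56) ≈ 20.7°.

θ_min ≈ 20.7°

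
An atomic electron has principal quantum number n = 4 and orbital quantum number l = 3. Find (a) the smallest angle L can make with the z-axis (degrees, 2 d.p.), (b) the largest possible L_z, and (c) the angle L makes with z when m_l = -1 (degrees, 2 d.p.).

cos θ_min = 3/√12, so θ_min ≈ 30.00°.
L_z,max = lℏ = 3ℏ.
For m_l = -1: cos θ = -1/√12, θ ≈ 106.78°.

θ_min ≈ 30.00°; L_z,max = 3ℏ; θ(m_l=-1) ≈ 106.78°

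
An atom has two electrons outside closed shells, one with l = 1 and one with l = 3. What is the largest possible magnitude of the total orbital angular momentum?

|L_tot|_max = 2√5 ℏ ≈ 4.472ℏ

Angular momentum addition gives L = |l₁ − l₂|, …, l₁ + l₂.
So L can be 2, 3, 4.
The largest magnitude corresponds to L = 4: |L_tot| = ℏ√(4·5) = 2√5 ℏ.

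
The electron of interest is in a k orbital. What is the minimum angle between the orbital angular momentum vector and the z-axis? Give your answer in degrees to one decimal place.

θ_min ≈ 20.7°

The letter k corresponds to l = 7.
|L|² = l(l+1)ℏ² = 56ℏ², so |L| = 2√14 ℏ.
The smallest angle corresponds to the largest L_z, i.e. m_l = l = 7, giving L_z = 7ℏ.
cos θ_min = 7/√56, so θ_min ≈ 20.7°.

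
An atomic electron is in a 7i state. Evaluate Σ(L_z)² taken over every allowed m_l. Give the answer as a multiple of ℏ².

Σ(L_z)² = 182 ℏ²

For 7i, l = 6.
m_l ∈ {-6, -5, -4, -3, -2, -1, 0, 1, 2, 3, 4, 5, 6}.
Σ m_l² = l(l+1)(2l+1)/3 = 6·7·13/3 = 182.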